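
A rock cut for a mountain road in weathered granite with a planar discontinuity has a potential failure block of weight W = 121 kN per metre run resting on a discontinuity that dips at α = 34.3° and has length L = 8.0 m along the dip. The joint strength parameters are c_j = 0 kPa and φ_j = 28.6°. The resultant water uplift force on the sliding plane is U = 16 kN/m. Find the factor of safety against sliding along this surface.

FS = 0.67

Resolving the block weight along and normal to the plane and applying the Mohr–Coulomb strength on the joint:
N' = W cosα − U = 121·cos34.3° − 16 = 84.0 kN/m
Driving force T = W sinα = 121·sin34.3° = 68.2 kN/m
Resisting force R = c_j·L + N'·tanφ_j = 0·8.0 + 84.0·tan28.6° = 0.0 + 45.8 = 45.8 kN/m
FS = R / T = 45.8 / 68.2 = 0.671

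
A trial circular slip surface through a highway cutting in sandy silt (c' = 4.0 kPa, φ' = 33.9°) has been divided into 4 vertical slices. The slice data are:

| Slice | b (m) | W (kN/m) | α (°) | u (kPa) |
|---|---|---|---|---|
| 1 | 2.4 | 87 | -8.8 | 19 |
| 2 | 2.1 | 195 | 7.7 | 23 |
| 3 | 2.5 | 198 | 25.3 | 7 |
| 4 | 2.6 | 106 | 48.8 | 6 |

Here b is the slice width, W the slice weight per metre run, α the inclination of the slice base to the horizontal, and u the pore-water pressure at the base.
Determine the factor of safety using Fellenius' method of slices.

Ordinary method of slices: FS = Σ[c'·Δl_i + (W_i cosα_i − u_i·Δl_i)·tanφ'] / Σ W_i sinα_i, with Δl_i = b_i / cosα_i.
Slice 1: Δl = 2.4/cos(-8.8°) = 2.429 m; N'_1 = 87·cos(-8.8°) − 19·2.429 = 39.8; c'Δl = 9.71; W sinα = -13.3
Slice 2: Δl = 2.1/cos7.7° = 2.119 m; N'_2 = 195·cos7.7° − 23·2.119 = 144.5; c'Δl = 8.48; W sinα = 26.1
Slice 3: Δl = 2.5/cos25.3° = 2.765 m; N'_3 = 198·cos25.3° − 7·2.765 = 159.7; c'Δl = 11.06; W sinα = 84.6
Slice 4: Δl = 2.6/cos48.8° = 3.947 m; N'_4 = 106·cos48.8° − 6·3.947 = 46.1; c'Δl = 15.79; W sinα = 79.8
Σc'Δl = 45.0 kN/m; ΣN' = 390.1 kN/m; ΣW sinα = 177.2 kN/m
Resisting = 45.0 + 390.1·tan33.9° = 45.0 + 262.2 = 307.2 kN/m
FS = 307.2 / 177.2 = 1.734

FS = 1.73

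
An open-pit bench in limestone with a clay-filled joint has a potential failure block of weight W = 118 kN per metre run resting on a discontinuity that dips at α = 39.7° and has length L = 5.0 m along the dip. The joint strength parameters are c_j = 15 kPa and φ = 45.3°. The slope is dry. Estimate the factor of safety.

FS = 2.21

Resolving the block weight along and normal to the plane and applying the Mohr–Coulomb strength on the joint:
N' = W cosα = 118·cos39.7° = 90.8 kN/m
Driving force T = W sinα = 118·sin39.7° = 75.4 kN/m
Resisting force R = c_j·L + N'·tanφ = 15·5.0 + 90.8·tan45.3° = 75.0 + 91.7 = 166.7 kN/m
FS = R / T = 166.7 / 75.4 = 2.212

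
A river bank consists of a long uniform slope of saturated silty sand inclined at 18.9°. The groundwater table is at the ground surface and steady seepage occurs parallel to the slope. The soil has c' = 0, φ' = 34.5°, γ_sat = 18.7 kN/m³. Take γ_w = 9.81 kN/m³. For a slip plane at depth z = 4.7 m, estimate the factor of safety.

FS = 0.95

With seepage parallel to the slope and the water table at the surface, the effective normal stress on the slip plane uses the buoyant unit weight γ' = γ_sat − γ_w while the driving shear stress uses γ_sat:
FS = [c' + γ' z cos²β tanφ'] / [γ_sat z sinβ cosβ]
(For c' = 0 this reduces to FS = (γ'/γ_sat)·tanφ'/tanβ.)
γ' = 18.7 − 9.81 = 8.89 kN/m³
Numerator = 0.0 + 8.89·4.7·cos²18.9°·tan34.5° = 0.0 + 8.89·4.7·0.8951·0.6873 = 25.704 kPa
Denominator = 18.7·4.7·sin18.9°·cos18.9° = 18.7·4.7·0.3239·0.9461 = 26.934 kPa
FS = 25.704 / 26.934 = 0.954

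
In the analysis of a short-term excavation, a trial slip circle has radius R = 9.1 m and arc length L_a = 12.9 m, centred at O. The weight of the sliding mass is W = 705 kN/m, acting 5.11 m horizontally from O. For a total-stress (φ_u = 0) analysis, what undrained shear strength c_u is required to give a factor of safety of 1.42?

c_u = 43.6 kPa

FS = c_u·L_a·R / (W·d), so c_u = FS·W·d / (L_a·R).
c_u = 1.42·705·5.11 / (12.90·9.1) = 5115.6 / 117.39 = 43.58 kPa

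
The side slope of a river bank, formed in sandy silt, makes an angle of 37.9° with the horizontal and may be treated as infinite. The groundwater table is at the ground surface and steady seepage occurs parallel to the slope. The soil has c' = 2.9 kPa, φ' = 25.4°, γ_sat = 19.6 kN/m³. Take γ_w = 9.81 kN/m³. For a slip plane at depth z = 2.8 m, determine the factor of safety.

FS = 0.41

With seepage parallel to the slope and the water table at the surface, the effective normal stress on the slip plane uses the buoyant unit weight γ' = γ_sat − γ_w while the driving shear stress uses γ_sat:
FS = [c' + γ' z cos²β tanφ'] / [γ_sat z sinβ cosβ]
γ' = 19.6 − 9.81 = 9.79 kN/m³
Numerator = 2.9 + 9.79·2.8·cos²37.9°·tan25.4° = 2.9 + 9.79·2.8·0.6227·0.4748 = 11.005 kPa
Denominator = 19.6·2.8·sin37.9°·cos37.9° = 19.6·2.8·0.6143·0.7891 = 26.602 kPa
FS = 11.005 / 26.602 = 0.414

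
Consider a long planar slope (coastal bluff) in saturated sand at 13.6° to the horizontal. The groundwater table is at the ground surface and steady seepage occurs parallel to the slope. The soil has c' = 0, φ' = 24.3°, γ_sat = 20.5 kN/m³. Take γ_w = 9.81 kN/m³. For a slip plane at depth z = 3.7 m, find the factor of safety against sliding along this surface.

FS = 0.97

With seepage parallel to the slope and the water table at the surface, the effective normal stress on the slip plane uses the buoyant unit weight γ' = γ_sat − γ_w while the driving shear stress uses γ_sat:
FS = [c' + γ' z cos²β tanφ'] / [γ_sat z sinβ cosβ]
(For c' = 0 this reduces to FS = (γ'/γ_sat)·tanφ'/tanβ.)
γ' = 20.5 − 9.81 = 10.69 kN/m³
Numerator = 0.0 + 10.69·3.7·cos²13.6°·tan24.3° = 0.0 + 10.69·3.7·0.9447·0.4515 = 16.871 kPa
Denominator = 20.5·3.7·sin13.6°·cos13.6° = 20.5·3.7·0.2351·0.9720 = 17.335 kPa
FS = 16.871 / 17.335 = 0.973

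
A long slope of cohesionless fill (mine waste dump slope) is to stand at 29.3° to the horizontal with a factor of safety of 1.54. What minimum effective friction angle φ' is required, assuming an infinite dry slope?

FS = tanφ'/tanβ ⇒ tanφ' = FS · tanβ = 1.54 · tan29.3° = 0.8642
φ' = arctan(0.8642) = 40.83°

φ' = 40.8°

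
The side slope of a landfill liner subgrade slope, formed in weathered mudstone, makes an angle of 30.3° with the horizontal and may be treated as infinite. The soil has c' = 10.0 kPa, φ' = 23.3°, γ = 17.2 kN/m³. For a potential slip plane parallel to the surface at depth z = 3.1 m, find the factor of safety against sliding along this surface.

For an infinite slope with a slip plane parallel to the surface (no pore pressure): FS = [c' + γz cos²β tanφ'] / [γz sinβ cosβ].
γz = 17.2·3.1 = 53.32 kN/m²
Numerator = 10.0 + 53.32·cos²30.3°·tan23.3° = 10.0 + 53.32·0.7455·0.4307 = 27.118 kPa
Denominator = 53.32·sin30.3°·cos30.3° = 53.32·0.5045·0.8634 = 23.227 kPa
FS = 27.118 / 23.227 = 1.168

FS = 1.17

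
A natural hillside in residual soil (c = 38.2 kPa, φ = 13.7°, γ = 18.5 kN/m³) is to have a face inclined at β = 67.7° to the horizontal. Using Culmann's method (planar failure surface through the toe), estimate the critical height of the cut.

H_c = 18.01 m

Culmann's analysis gives the critical failure plane at α_cr = (β + φ)/2 = (67.7 + 13.7)/2 = 40.7°, and the critical height
H_c = (4c/γ) · sinβ cosφ / [1 − cos(β − φ)]
    = (4·38.2/18.5) · sin67.7°·cos13.7° / [1 − cos(54.0°)]
    = 8.259 · 0.9252·0.9715 / [1 − 0.5878]
    = 8.259 · 0.8989 / 0.4122
    = 18.01 m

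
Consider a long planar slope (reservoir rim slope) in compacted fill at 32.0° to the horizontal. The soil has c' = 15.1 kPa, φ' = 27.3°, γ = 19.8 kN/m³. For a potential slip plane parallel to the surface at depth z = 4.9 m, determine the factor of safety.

FS = 1.17

For an infinite slope with a slip plane parallel to the surface (no pore pressure): FS = [c' + γz cos²β tanφ'] / [γz sinβ cosβ].
γz = 19.8·4.9 = 97.02 kN/m²
Numerator = 15.1 + 97.02·cos²32.0°·tan27.3° = 15.1 + 97.02·0.7192·0.5161 = 51.114 kPa
Denominator = 97.02·sin32.0°·cos32.0° = 97.02·0.5299·0.8480 = 43.600 kPa
FS = 51.114 / 43.600 = 1.172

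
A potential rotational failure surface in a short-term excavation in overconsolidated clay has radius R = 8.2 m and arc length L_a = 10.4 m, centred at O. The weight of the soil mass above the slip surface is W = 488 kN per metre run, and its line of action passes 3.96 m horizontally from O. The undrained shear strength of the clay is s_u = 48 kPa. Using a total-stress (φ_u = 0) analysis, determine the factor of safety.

FS = 2.12

Taking moments about the centre O, the resisting moment is provided by the undrained shear strength acting along the arc:
M_R = s_u·L_a·R = 48·10.40·8.2 = 4093.4 kN·m/m
M_D = W·d = 488·3.96 = 1932.5 kN·m/m
FS = M_R / M_D = 4093.4 / 1932.5 = 2.118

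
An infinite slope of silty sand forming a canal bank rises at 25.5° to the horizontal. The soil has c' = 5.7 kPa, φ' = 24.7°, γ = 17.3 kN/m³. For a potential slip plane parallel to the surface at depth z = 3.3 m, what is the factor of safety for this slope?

For an infinite slope with a slip plane parallel to the surface (no pore pressure): FS = [c' + γz cos²β tanφ'] / [γz sinβ cosβ].
γz = 17.3·3.3 = 57.09 kN/m²
Numerator = 5.7 + 57.09·cos²25.5°·tan24.7° = 5.7 + 57.09·0.8147·0.4599 = 27.092 kPa
Denominator = 57.09·sin25.5°·cos25.5° = 57.09·0.4305·0.9026 = 22.184 kPa
FS = 27.092 / 22.184 = 1.221

FS = 1.22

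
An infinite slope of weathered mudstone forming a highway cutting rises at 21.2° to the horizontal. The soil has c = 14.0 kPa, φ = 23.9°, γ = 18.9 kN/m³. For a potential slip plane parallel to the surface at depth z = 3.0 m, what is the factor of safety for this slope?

FS = 1.87

For an infinite slope with a slip plane parallel to the surface (no pore pressure): FS = [c + γz cos²β tanφ] / [γz sinβ cosβ].
γz = 18.9·3.0 = 56.70 kN/m²
Numerator = 14.0 + 56.70·cos²21.2°·tan23.9° = 14.0 + 56.70·0.8692·0.4431 = 35.840 kPa
Denominator = 56.70·sin21.2°·cos21.2° = 56.70·0.3616·0.9323 = 19.116 kPa
FS = 35.840 / 19.116 = 1.875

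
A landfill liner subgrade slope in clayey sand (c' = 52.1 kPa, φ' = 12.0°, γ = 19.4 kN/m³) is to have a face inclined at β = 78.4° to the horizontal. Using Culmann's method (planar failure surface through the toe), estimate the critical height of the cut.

H_c = 17.16 m

Culmann's analysis gives the critical failure plane at α_cr = (β + φ')/2 = (78.4 + 12.0)/2 = 45.2°, and the critical height
H_c = (4c'/γ) · sinβ cosφ' / [1 − cos(β − φ')]
    = (4·52.1/19.4) · sin78.4°·cos12.0° / [1 − cos(66.4°)]
    = 10.742 · 0.9796·0.9781 / [1 − 0.4003]
    = 10.742 · 0.9582 / 0.5997
    = 17.16 m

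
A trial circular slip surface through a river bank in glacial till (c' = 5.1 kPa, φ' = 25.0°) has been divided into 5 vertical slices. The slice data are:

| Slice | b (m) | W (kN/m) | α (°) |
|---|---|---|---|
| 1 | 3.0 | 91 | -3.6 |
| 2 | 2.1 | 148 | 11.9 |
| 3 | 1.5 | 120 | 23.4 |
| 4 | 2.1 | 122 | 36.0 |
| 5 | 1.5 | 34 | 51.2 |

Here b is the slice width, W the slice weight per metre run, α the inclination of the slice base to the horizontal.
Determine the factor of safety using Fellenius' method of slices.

FS = 1.62

Ordinary method of slices: FS = Σ[c'·Δl_i + (W_i cosα_i)·tanφ'] / Σ W_i sinα_i, with Δl_i = b_i / cosα_i.
Slice 1: Δl = 3.0/cos(-3.6°) = 3.006 m; N'_1 = 91·cos(-3.6°) = 90.8; c'Δl = 15.33; W sinα = -5.7
Slice 2: Δl = 2.1/cos11.9° = 2.146 m; N'_2 = 148·cos11.9° = 144.8; c'Δl = 10.95; W sinα = 30.5
Slice 3: Δl = 1.5/cos23.4° = 1.634 m; N'_3 = 120·cos23.4° = 110.1; c'Δl = 8.34; W sinα = 47.7
Slice 4: Δl = 2.1/cos36.0° = 2.596 m; N'_4 = 122·cos36.0° = 98.7; c'Δl = 13.24; W sinα = 71.7
Slice 5: Δl = 1.5/cos51.2° = 2.394 m; N'_5 = 34·cos51.2° = 21.3; c'Δl = 12.21; W sinα = 26.5
Σc'Δl = 60.1 kN/m; ΣN' = 465.8 kN/m; ΣW sinα = 170.7 kN/m
Resisting = 60.1 + 465.8·tan25.0° = 60.1 + 217.2 = 277.3 kN/m
FS = 277.3 / 170.7 = 1.625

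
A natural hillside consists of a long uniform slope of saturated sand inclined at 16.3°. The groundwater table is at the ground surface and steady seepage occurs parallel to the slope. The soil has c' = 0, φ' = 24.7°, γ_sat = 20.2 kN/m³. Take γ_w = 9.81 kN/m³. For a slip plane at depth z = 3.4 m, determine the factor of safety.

With seepage parallel to the slope and the water table at the surface, the effective normal stress on the slip plane uses the buoyant unit weight γ' = γ_sat − γ_w while the driving shear stress uses γ_sat:
FS = [c' + γ' z cos²β tanφ'] / [γ_sat z sinβ cosβ]
(For c' = 0 this reduces to FS = (γ'/γ_sat)·tanφ'/tanβ.)
γ' = 20.2 − 9.81 = 10.39 kN/m³
Numerator = 0.0 + 10.39·3.4·cos²16.3°·tan24.7° = 0.0 + 10.39·3.4·0.9212·0.4599 = 14.968 kPa
Denominator = 20.2·3.4·sin16.3°·cos16.3° = 20.2·3.4·0.2807·0.9598 = 18.501 kPa
FS = 14.968 / 18.501 = 0.809

FS = 0.81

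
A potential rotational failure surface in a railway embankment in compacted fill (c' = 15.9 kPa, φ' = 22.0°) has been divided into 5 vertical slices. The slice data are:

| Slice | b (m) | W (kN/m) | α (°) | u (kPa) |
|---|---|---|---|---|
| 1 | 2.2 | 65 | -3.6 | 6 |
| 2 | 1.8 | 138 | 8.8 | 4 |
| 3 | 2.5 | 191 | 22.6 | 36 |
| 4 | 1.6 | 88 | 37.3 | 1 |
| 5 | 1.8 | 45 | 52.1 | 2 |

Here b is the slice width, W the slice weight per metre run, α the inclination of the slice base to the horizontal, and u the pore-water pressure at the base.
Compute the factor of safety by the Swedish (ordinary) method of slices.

Ordinary method of slices: FS = Σ[c'·Δl_i + (W_i cosα_i − u_i·Δl_i)·tanφ'] / Σ W_i sinα_i, with Δl_i = b_i / cosα_i.
Slice 1: Δl = 2.2/cos(-3.6°) = 2.204 m; N'_1 = 65·cos(-3.6°) − 6·2.204 = 51.6; c'Δl = 35.05; W sinα = -4.1
Slice 2: Δl = 1.8/cos8.8° = 1.821 m; N'_2 = 138·cos8.8° − 4·1.821 = 129.1; c'Δl = 28.96; W sinα = 21.1
Slice 3: Δl = 2.5/cos22.6° = 2.708 m; N'_3 = 191·cos22.6° − 36·2.708 = 78.8; c'Δl = 43.06; W sinα = 73.4
Slice 4: Δl = 1.6/cos37.3° = 2.011 m; N'_4 = 88·cos37.3° − 1·2.011 = 68.0; c'Δl = 31.98; W sinα = 53.3
Slice 5: Δl = 1.8/cos52.1° = 2.930 m; N'_5 = 45·cos52.1° − 2·2.930 = 21.8; c'Δl = 46.59; W sinα = 35.5
Σc'Δl = 185.6 kN/m; ΣN' = 349.4 kN/m; ΣW sinα = 179.3 kN/m
Resisting = 185.6 + 349.4·tan22.0° = 185.6 + 141.1 = 326.8 kN/m
FS = 326.8 / 179.3 = 1.823

FS = 1.82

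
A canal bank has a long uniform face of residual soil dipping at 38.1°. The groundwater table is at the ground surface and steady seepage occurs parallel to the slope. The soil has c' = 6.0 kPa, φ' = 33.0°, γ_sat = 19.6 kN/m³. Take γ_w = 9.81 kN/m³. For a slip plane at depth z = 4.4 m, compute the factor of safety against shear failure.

FS = 0.56

With seepage parallel to the slope and the water table at the surface, the effective normal stress on the slip plane uses the buoyant unit weight γ' = γ_sat − γ_w while the driving shear stress uses γ_sat:
FS = [c' + γ' z cos²β tanφ'] / [γ_sat z sinβ cosβ]
γ' = 19.6 − 9.81 = 9.79 kN/m³
Numerator = 6.0 + 9.79·4.4·cos²38.1°·tan33.0° = 6.0 + 9.79·4.4·0.6193·0.6494 = 23.323 kPa
Denominator = 19.6·4.4·sin38.1°·cos38.1° = 19.6·4.4·0.6170·0.7869 = 41.875 kPa
FS = 23.323 / 41.875 = 0.557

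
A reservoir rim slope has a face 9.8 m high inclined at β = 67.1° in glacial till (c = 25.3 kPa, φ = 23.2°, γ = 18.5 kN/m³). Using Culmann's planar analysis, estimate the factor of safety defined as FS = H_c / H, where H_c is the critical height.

H_c = (4c/γ) · sinβ cosφ / [1 − cos(β − φ)]
    = (4·25.3/18.5) · sin67.1°·cos23.2° / [1 − cos43.9°]
    = 5.470 · 0.8467 / 0.2794 = 16.57 m
FS = H_c / H = 16.57 / 9.8 = 1.691

FS = 1.69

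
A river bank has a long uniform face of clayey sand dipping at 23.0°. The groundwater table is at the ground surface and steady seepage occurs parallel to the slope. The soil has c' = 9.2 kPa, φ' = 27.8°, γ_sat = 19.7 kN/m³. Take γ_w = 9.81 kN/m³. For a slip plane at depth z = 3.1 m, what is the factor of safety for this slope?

FS = 1.04

With seepage parallel to the slope and the water table at the surface, the effective normal stress on the slip plane uses the buoyant unit weight γ' = γ_sat − γ_w while the driving shear stress uses γ_sat:
FS = [c' + γ' z cos²β tanφ'] / [γ_sat z sinβ cosβ]
γ' = 19.7 − 9.81 = 9.89 kN/m³
Numerator = 9.2 + 9.89·3.1·cos²23.0°·tan27.8° = 9.2 + 9.89·3.1·0.8473·0.5272 = 22.897 kPa
Denominator = 19.7·3.1·sin23.0°·cos23.0° = 19.7·3.1·0.3907·0.9205 = 21.965 kPa
FS = 22.897 / 21.965 = 1.042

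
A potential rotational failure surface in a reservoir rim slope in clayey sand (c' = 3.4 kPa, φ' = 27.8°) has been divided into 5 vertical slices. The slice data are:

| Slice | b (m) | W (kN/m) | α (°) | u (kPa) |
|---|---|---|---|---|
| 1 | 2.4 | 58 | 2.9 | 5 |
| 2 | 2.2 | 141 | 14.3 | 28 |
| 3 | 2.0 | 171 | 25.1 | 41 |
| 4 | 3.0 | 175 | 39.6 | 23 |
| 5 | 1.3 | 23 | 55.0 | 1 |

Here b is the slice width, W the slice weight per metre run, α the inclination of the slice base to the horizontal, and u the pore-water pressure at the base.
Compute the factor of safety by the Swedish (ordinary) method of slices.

Ordinary method of slices: FS = Σ[c'·Δl_i + (W_i cosα_i − u_i·Δl_i)·tanφ'] / Σ W_i sinα_i, with Δl_i = b_i / cosα_i.
Slice 1: Δl = 2.4/cos2.9° = 2.403 m; N'_1 = 58·cos2.9° − 5·2.403 = 45.9; c'Δl = 8.17; W sinα = 2.9
Slice 2: Δl = 2.2/cos14.3° = 2.270 m; N'_2 = 141·cos14.3° − 28·2.270 = 73.1; c'Δl = 7.72; W sinα = 34.8
Slice 3: Δl = 2.0/cos25.1° = 2.209 m; N'_3 = 171·cos25.1° − 41·2.209 = 64.3; c'Δl = 7.51; W sinα = 72.5
Slice 4: Δl = 3.0/cos39.6° = 3.894 m; N'_4 = 175·cos39.6° − 23·3.894 = 45.3; c'Δl = 13.24; W sinα = 111.5
Slice 5: Δl = 1.3/cos55.0° = 2.266 m; N'_5 = 23·cos55.0° − 1·2.266 = 10.9; c'Δl = 7.71; W sinα = 18.8
Σc'Δl = 44.3 kN/m; ΣN' = 239.5 kN/m; ΣW sinα = 240.7 kN/m
Resisting = 44.3 + 239.5·tan27.8° = 44.3 + 126.3 = 170.6 kN/m
FS = 170.6 / 240.7 = 0.709

FS = 0.71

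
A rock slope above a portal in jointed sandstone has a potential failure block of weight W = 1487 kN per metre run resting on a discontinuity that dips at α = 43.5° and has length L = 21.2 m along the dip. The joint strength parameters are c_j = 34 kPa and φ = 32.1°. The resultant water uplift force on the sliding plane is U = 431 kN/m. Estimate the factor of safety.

Resolving the block weight along and normal to the plane and applying the Mohr–Coulomb strength on the joint:
N' = W cosα − U = 1487·cos43.5° − 431 = 647.6 kN/m
Driving force T = W sinα = 1487·sin43.5° = 1023.6 kN/m
Resisting force R = c_j·L + N'·tanφ = 34·21.2 + 647.6·tan32.1° = 720.8 + 406.3 = 1127.1 kN/m
FS = R / T = 1127.1 / 1023.6 = 1.101

FS = 1.10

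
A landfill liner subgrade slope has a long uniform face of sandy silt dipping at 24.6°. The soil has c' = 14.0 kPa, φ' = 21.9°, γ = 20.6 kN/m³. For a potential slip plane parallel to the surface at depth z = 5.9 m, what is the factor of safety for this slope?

For an infinite slope with a slip plane parallel to the surface (no pore pressure): FS = [c' + γz cos²β tanφ'] / [γz sinβ cosβ].
γz = 20.6·5.9 = 121.54 kN/m²
Numerator = 14.0 + 121.54·cos²24.6°·tan21.9° = 14.0 + 121.54·0.8267·0.4020 = 54.392 kPa
Denominator = 121.54·sin24.6°·cos24.6° = 121.54·0.4163·0.9092 = 46.003 kPa
FS = 54.392 / 46.003 = 1.182

FS = 1.18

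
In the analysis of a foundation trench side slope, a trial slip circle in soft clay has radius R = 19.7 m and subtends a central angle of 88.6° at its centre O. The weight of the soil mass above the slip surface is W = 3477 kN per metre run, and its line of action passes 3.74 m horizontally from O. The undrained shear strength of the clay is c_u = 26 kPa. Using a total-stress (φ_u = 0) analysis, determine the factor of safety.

FS = 1.20

Taking moments about the centre O, the resisting moment is provided by the undrained shear strength acting along the arc:
Arc length L_a = R·θ = 19.7·(88.6°·π/180) = 19.7·1.5464 = 30.46 m
M_R = c_u·L_a·R = 26·30.46·19.7 = 15603.3 kN·m/m
M_D = W·d = 3477·3.74 = 13004.0 kN·m/m
FS = M_R / M_D = 15603.3 / 13004.0 = 1.200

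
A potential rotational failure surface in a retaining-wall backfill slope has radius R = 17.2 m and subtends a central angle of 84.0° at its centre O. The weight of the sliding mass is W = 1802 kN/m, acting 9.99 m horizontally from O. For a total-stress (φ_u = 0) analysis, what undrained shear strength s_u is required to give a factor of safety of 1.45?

s_u = 60.2 kPa

FS = s_u·L_a·R / (W·d), so s_u = FS·W·d / (L_a·R).
Arc length L_a = R·θ = 17.2·(84.0°·π/180) = 17.2·1.4661 = 25.22 m
s_u = 1.45·1802·9.99 / (25.22·17.2) = 26102.9 / 433.72 = 60.18 kPa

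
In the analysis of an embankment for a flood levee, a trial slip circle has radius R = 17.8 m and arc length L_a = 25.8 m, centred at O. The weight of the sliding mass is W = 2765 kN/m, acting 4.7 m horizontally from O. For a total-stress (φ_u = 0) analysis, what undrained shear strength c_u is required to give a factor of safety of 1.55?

FS = c_u·L_a·R / (W·d), so c_u = FS·W·d / (L_a·R).
c_u = 1.55·2765·4.7 / (25.80·17.8) = 20143.0 / 459.24 = 43.86 kPa

c_u = 43.9 kPa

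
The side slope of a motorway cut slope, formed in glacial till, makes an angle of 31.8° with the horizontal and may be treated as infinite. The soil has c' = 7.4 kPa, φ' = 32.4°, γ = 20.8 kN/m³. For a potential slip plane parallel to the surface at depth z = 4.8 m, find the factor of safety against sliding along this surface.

FS = 1.19

For an infinite slope with a slip plane parallel to the surface (no pore pressure): FS = [c' + γz cos²β tanφ'] / [γz sinβ cosβ].
γz = 20.8·4.8 = 99.84 kN/m²
Numerator = 7.4 + 99.84·cos²31.8°·tan32.4° = 7.4 + 99.84·0.7223·0.6346 = 53.166 kPa
Denominator = 99.84·sin31.8°·cos31.8° = 99.84·0.5270·0.8499 = 44.714 kPa
FS = 53.166 / 44.714 = 1.189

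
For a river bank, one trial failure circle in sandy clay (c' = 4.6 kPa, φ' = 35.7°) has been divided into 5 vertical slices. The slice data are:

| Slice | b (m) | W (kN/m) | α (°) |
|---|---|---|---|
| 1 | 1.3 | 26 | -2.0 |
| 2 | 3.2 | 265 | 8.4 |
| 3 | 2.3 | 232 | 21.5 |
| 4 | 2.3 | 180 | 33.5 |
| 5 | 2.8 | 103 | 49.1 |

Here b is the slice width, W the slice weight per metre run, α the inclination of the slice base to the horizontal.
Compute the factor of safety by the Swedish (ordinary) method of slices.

Ordinary method of slices: FS = Σ[c'·Δl_i + (W_i cosα_i)·tanφ'] / Σ W_i sinα_i, with Δl_i = b_i / cosα_i.
Slice 1: Δl = 1.3/cos(-2.0°) = 1.301 m; N'_1 = 26·cos(-2.0°) = 26.0; c'Δl = 5.98; W sinα = -0.9
Slice 2: Δl = 3.2/cos8.4° = 3.235 m; N'_2 = 265·cos8.4° = 262.2; c'Δl = 14.88; W sinα = 38.7
Slice 3: Δl = 2.3/cos21.5° = 2.472 m; N'_3 = 232·cos21.5° = 215.9; c'Δl = 11.37; W sinα = 85.0
Slice 4: Δl = 2.3/cos33.5° = 2.758 m; N'_4 = 180·cos33.5° = 150.1; c'Δl = 12.69; W sinα = 99.3
Slice 5: Δl = 2.8/cos49.1° = 4.277 m; N'_5 = 103·cos49.1° = 67.4; c'Δl = 19.67; W sinα = 77.9
Σc'Δl = 64.6 kN/m; ΣN' = 721.5 kN/m; ΣW sinα = 300.0 kN/m
Resisting = 64.6 + 721.5·tan35.7° = 64.6 + 518.5 = 583.1 kN/m
FS = 583.1 / 300.0 = 1.943

FS = 1.94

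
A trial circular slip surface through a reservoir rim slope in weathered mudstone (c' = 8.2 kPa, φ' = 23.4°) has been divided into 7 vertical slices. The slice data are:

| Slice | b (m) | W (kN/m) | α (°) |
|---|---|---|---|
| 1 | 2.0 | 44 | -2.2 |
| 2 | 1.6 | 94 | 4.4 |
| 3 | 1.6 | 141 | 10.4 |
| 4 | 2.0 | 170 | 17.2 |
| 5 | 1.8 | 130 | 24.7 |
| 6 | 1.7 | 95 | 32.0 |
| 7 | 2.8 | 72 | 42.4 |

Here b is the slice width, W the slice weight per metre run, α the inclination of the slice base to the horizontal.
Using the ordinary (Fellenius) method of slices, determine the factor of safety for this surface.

Ordinary method of slices: FS = Σ[c'·Δl_i + (W_i cosα_i)·tanφ'] / Σ W_i sinα_i, with Δl_i = b_i / cosα_i.
Slice 1: Δl = 2.0/cos(-2.2°) = 2.001 m; N'_1 = 44·cos(-2.2°) = 44.0; c'Δl = 16.41; W sinα = -1.7
Slice 2: Δl = 1.6/cos4.4° = 1.605 m; N'_2 = 94·cos4.4° = 93.7; c'Δl = 13.16; W sinα = 7.2
Slice 3: Δl = 1.6/cos10.4° = 1.627 m; N'_3 = 141·cos10.4° = 138.7; c'Δl = 13.34; W sinα = 25.5
Slice 4: Δl = 2.0/cos17.2° = 2.094 m; N'_4 = 170·cos17.2° = 162.4; c'Δl = 17.17; W sinα = 50.3
Slice 5: Δl = 1.8/cos24.7° = 1.981 m; N'_5 = 130·cos24.7° = 118.1; c'Δl = 16.25; W sinα = 54.3
Slice 6: Δl = 1.7/cos32.0° = 2.005 m; N'_6 = 95·cos32.0° = 80.6; c'Δl = 16.44; W sinα = 50.3
Slice 7: Δl = 2.8/cos42.4° = 3.792 m; N'_7 = 72·cos42.4° = 53.2; c'Δl = 31.09; W sinα = 48.5
Σc'Δl = 123.9 kN/m; ΣN' = 690.6 kN/m; ΣW sinα = 234.5 kN/m
Resisting = 123.9 + 690.6·tan23.4° = 123.9 + 298.9 = 422.7 kN/m
FS = 422.7 / 234.5 = 1.803

FS = 1.80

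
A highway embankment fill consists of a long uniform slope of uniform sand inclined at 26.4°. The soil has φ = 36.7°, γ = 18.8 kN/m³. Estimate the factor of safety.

For a dry cohesionless infinite slope the factor of safety is FS = tanφ / tanβ.
FS = tan36.7° / tan26.4° = 0.7454 / 0.4964 = 1.502

FS = 1.50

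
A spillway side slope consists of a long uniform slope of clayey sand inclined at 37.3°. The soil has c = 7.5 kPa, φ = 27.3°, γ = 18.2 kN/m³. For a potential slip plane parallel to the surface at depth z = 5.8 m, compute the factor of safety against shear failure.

FS = 0.82

For an infinite slope with a slip plane parallel to the surface (no pore pressure): FS = [c + γz cos²β tanφ] / [γz sinβ cosβ].
γz = 18.2·5.8 = 105.56 kN/m²
Numerator = 7.5 + 105.56·cos²37.3°·tan27.3° = 7.5 + 105.56·0.6328·0.5161 = 41.976 kPa
Denominator = 105.56·sin37.3°·cos37.3° = 105.56·0.6060·0.7955 = 50.885 kPa
FS = 41.976 / 50.885 = 0.825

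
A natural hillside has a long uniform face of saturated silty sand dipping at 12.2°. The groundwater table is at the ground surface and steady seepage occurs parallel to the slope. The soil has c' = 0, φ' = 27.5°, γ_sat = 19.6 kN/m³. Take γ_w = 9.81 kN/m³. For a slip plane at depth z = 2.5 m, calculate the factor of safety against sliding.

FS = 1.20

With seepage parallel to the slope and the water table at the surface, the effective normal stress on the slip plane uses the buoyant unit weight γ' = γ_sat − γ_w while the driving shear stress uses γ_sat:
FS = [c' + γ' z cos²β tanφ'] / [γ_sat z sinβ cosβ]
(For c' = 0 this reduces to FS = (γ'/γ_sat)·tanφ'/tanβ.)
γ' = 19.6 − 9.81 = 9.79 kN/m³
Numerator = 0.0 + 9.79·2.5·cos²12.2°·tan27.5° = 0.0 + 9.79·2.5·0.9553·0.5206 = 12.172 kPa
Denominator = 19.6·2.5·sin12.2°·cos12.2° = 19.6·2.5·0.2113·0.9774 = 10.121 kPa
FS = 12.172 / 10.121 = 1.203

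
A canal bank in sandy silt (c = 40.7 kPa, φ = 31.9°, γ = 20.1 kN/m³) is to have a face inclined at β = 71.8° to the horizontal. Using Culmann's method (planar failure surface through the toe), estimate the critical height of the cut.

H_c = 28.06 m

Culmann's analysis gives the critical failure plane at α_cr = (β + φ)/2 = (71.8 + 31.9)/2 = 51.8°, and the critical height
H_c = (4c/γ) · sinβ cosφ / [1 − cos(β − φ)]
    = (4·40.7/20.1) · sin71.8°·cos31.9° / [1 − cos(39.9°)]
    = 8.100 · 0.9500·0.8490 / [1 − 0.7672]
    = 8.100 · 0.8065 / 0.2328
    = 28.06 m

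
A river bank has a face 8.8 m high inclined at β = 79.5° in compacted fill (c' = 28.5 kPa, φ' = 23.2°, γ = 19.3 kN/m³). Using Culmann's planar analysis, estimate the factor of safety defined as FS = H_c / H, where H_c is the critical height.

FS = 1.36

H_c = (4c'/γ) · sinβ cosφ' / [1 − cos(β − φ')]
    = (4·28.5/19.3) · sin79.5°·cos23.2° / [1 − cos56.3°]
    = 5.907 · 0.9037 / 0.4452 = 11.99 m
FS = H_c / H = 11.99 / 8.8 = 1.363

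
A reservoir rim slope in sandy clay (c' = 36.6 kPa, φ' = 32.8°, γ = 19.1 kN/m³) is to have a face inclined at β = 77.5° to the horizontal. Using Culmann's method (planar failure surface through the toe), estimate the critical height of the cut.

H_c = 21.75 m

Culmann's analysis gives the critical failure plane at α_cr = (β + φ')/2 = (77.5 + 32.8)/2 = 55.1°, and the critical height
H_c = (4c'/γ) · sinβ cosφ' / [1 − cos(β − φ')]
    = (4·36.6/19.1) · sin77.5°·cos32.8° / [1 − cos(44.7°)]
    = 7.665 · 0.9763·0.8406 / [1 − 0.7108]
    = 7.665 · 0.8206 / 0.2892
    = 21.75 m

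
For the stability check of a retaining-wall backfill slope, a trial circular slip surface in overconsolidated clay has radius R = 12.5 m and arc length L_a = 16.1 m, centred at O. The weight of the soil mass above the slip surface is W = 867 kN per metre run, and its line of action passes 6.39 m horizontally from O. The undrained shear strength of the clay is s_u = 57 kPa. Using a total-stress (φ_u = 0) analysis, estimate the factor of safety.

FS = 2.07

Taking moments about the centre O, the resisting moment is provided by the undrained shear strength acting along the arc:
M_R = s_u·L_a·R = 57·16.10·12.5 = 11471.2 kN·m/m
M_D = W·d = 867·6.39 = 5540.1 kN·m/m
FS = M_R / M_D = 11471.2 / 5540.1 = 2.071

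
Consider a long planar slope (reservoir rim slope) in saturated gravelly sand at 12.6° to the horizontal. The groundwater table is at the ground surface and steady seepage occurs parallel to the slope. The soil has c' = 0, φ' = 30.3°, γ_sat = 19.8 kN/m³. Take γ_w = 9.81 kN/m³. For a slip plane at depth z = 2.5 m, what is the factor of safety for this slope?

With seepage parallel to the slope and the water table at the surface, the effective normal stress on the slip plane uses the buoyant unit weight γ' = γ_sat − γ_w while the driving shear stress uses γ_sat:
FS = [c' + γ' z cos²β tanφ'] / [γ_sat z sinβ cosβ]
(For c' = 0 this reduces to FS = (γ'/γ_sat)·tanφ'/tanβ.)
γ' = 19.8 − 9.81 = 9.99 kN/m³
Numerator = 0.0 + 9.99·2.5·cos²12.6°·tan30.3° = 0.0 + 9.99·2.5·0.9524·0.5844 = 13.900 kPa
Denominator = 19.8·2.5·sin12.6°·cos12.6° = 19.8·2.5·0.2181·0.9759 = 10.538 kPa
FS = 13.900 / 10.538 = 1.319

FS = 1.32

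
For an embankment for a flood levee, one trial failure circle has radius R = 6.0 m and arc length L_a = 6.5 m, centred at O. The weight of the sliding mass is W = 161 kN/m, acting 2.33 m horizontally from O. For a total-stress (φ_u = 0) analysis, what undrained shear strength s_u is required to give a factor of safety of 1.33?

FS = s_u·L_a·R / (W·d), so s_u = FS·W·d / (L_a·R).
s_u = 1.33·161·2.33 / (6.50·6.0) = 498.9 / 39.00 = 12.79 kPa

s_u = 12.8 kPa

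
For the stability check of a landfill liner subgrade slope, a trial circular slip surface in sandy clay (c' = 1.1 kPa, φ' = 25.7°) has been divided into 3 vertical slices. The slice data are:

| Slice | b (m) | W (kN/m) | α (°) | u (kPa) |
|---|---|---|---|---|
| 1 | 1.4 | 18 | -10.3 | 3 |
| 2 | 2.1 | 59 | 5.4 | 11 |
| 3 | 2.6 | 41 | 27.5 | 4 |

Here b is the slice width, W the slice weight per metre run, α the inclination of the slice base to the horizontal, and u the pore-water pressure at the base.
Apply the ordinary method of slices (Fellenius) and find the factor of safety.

Ordinary method of slices: FS = Σ[c'·Δl_i + (W_i cosα_i − u_i·Δl_i)·tanφ'] / Σ W_i sinα_i, with Δl_i = b_i / cosα_i.
Slice 1: Δl = 1.4/cos(-10.3°) = 1.423 m; N'_1 = 18·cos(-10.3°) − 3·1.423 = 13.4; c'Δl = 1.57; W sinα = -3.2
Slice 2: Δl = 2.1/cos5.4° = 2.109 m; N'_2 = 59·cos5.4° − 11·2.109 = 35.5; c'Δl = 2.32; W sinα = 5.6
Slice 3: Δl = 2.6/cos27.5° = 2.931 m; N'_3 = 41·cos27.5° − 4·2.931 = 24.6; c'Δl = 3.22; W sinα = 18.9
Σc'Δl = 7.1 kN/m; ΣN' = 73.6 kN/m; ΣW sinα = 21.3 kN/m
Resisting = 7.1 + 73.6·tan25.7° = 7.1 + 35.4 = 42.5 kN/m
FS = 42.5 / 21.3 = 2.000

FS = 2.00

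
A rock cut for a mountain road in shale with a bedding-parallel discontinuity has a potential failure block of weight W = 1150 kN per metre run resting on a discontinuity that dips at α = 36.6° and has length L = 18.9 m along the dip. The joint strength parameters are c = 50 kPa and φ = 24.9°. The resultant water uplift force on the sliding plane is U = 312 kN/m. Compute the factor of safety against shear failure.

FS = 1.79

Resolving the block weight along and normal to the plane and applying the Mohr–Coulomb strength on the joint:
N' = W cosα − U = 1150·cos36.6° − 312 = 611.2 kN/m
Driving force T = W sinα = 1150·sin36.6° = 685.7 kN/m
Resisting force R = c·L + N'·tanφ = 50·18.9 + 611.2·tan24.9° = 945.0 + 283.7 = 1228.7 kN/m
FS = R / T = 1228.7 / 685.7 = 1.792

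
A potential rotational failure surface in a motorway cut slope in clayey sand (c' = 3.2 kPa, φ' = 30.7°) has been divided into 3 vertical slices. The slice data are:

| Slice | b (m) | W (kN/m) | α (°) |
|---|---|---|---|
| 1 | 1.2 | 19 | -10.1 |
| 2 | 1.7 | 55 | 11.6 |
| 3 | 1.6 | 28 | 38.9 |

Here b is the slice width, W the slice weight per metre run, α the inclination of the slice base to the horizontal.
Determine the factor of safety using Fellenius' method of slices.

Ordinary method of slices: FS = Σ[c'·Δl_i + (W_i cosα_i)·tanφ'] / Σ W_i sinα_i, with Δl_i = b_i / cosα_i.
Slice 1: Δl = 1.2/cos(-10.1°) = 1.219 m; N'_1 = 19·cos(-10.1°) = 18.7; c'Δl = 3.90; W sinα = -3.3
Slice 2: Δl = 1.7/cos11.6° = 1.735 m; N'_2 = 55·cos11.6° = 53.9; c'Δl = 5.55; W sinα = 11.1
Slice 3: Δl = 1.6/cos38.9° = 2.056 m; N'_3 = 28·cos38.9° = 21.8; c'Δl = 6.58; W sinα = 17.6
Σc'Δl = 16.0 kN/m; ΣN' = 94.4 kN/m; ΣW sinα = 25.3 kN/m
Resisting = 16.0 + 94.4·tan30.7° = 16.0 + 56.0 = 72.1 kN/m
FS = 72.1 / 25.3 = 2.847

FS = 2.85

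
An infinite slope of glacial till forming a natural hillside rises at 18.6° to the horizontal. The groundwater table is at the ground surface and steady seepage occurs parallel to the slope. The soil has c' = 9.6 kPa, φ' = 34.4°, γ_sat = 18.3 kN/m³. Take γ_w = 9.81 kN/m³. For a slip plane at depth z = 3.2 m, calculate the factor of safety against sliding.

FS = 1.49

With seepage parallel to the slope and the water table at the surface, the effective normal stress on the slip plane uses the buoyant unit weight γ' = γ_sat − γ_w while the driving shear stress uses γ_sat:
FS = [c' + γ' z cos²β tanφ'] / [γ_sat z sinβ cosβ]
γ' = 18.3 − 9.81 = 8.49 kN/m³
Numerator = 9.6 + 8.49·3.2·cos²18.6°·tan34.4° = 9.6 + 8.49·3.2·0.8983·0.6847 = 26.310 kPa
Denominator = 18.3·3.2·sin18.6°·cos18.6° = 18.3·3.2·0.3190·0.9478 = 17.703 kPa
FS = 26.310 / 17.703 = 1.486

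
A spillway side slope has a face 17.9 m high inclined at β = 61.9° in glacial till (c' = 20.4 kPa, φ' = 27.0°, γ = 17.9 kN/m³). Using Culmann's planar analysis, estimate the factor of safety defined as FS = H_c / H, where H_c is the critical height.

FS = 1.11

H_c = (4c'/γ) · sinβ cosφ' / [1 − cos(β − φ')]
    = (4·20.4/17.9) · sin61.9°·cos27.0° / [1 − cos34.9°]
    = 4.559 · 0.7860 / 0.1798 = 19.92 m
FS = H_c / H = 19.92 / 17.9 = 1.113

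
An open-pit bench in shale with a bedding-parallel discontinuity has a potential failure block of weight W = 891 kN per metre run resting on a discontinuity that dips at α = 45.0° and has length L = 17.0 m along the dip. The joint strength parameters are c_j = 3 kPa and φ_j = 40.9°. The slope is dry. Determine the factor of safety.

FS = 0.95

Resolving the block weight along and normal to the plane and applying the Mohr–Coulomb strength on the joint:
N' = W cosα = 891·cos45.0° = 630.0 kN/m
Driving force T = W sinα = 891·sin45.0° = 630.0 kN/m
Resisting force R = c_j·L + N'·tanφ_j = 3·17.0 + 630.0·tan40.9° = 51.0 + 545.8 = 596.8 kN/m
FS = R / T = 596.8 / 630.0 = 0.947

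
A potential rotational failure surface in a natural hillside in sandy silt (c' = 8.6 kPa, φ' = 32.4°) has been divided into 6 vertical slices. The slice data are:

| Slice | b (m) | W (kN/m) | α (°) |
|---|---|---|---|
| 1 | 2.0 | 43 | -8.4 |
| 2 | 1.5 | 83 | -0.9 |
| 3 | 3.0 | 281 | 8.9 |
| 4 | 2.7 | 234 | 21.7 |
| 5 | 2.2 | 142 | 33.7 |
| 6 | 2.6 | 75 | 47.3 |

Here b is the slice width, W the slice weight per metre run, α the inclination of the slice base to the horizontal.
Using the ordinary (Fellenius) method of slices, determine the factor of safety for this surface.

FS = 2.49

Ordinary method of slices: FS = Σ[c'·Δl_i + (W_i cosα_i)·tanφ'] / Σ W_i sinα_i, with Δl_i = b_i / cosα_i.
Slice 1: Δl = 2.0/cos(-8.4°) = 2.022 m; N'_1 = 43·cos(-8.4°) = 42.5; c'Δl = 17.39; W sinα = -6.3
Slice 2: Δl = 1.5/cos(-0.9°) = 1.500 m; N'_2 = 83·cos(-0.9°) = 83.0; c'Δl = 12.90; W sinα = -1.3
Slice 3: Δl = 3.0/cos8.9° = 3.037 m; N'_3 = 281·cos8.9° = 277.6; c'Δl = 26.11; W sinα = 43.5
Slice 4: Δl = 2.7/cos21.7° = 2.906 m; N'_4 = 234·cos21.7° = 217.4; c'Δl = 24.99; W sinα = 86.5
Slice 5: Δl = 2.2/cos33.7° = 2.644 m; N'_5 = 142·cos33.7° = 118.1; c'Δl = 22.74; W sinα = 78.8
Slice 6: Δl = 2.6/cos47.3° = 3.834 m; N'_6 = 75·cos47.3° = 50.9; c'Δl = 32.97; W sinα = 55.1
Σc'Δl = 137.1 kN/m; ΣN' = 789.6 kN/m; ΣW sinα = 256.3 kN/m
Resisting = 137.1 + 789.6·tan32.4° = 137.1 + 501.1 = 638.2 kN/m
FS = 638.2 / 256.3 = 2.490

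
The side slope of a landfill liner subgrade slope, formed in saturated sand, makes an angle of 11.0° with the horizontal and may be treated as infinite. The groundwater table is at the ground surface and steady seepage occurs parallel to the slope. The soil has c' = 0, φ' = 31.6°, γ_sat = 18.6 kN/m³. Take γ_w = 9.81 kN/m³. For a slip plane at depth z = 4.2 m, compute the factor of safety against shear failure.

FS = 1.50

With seepage parallel to the slope and the water table at the surface, the effective normal stress on the slip plane uses the buoyant unit weight γ' = γ_sat − γ_w while the driving shear stress uses γ_sat:
FS = [c' + γ' z cos²β tanφ'] / [γ_sat z sinβ cosβ]
(For c' = 0 this reduces to FS = (γ'/γ_sat)·tanφ'/tanβ.)
γ' = 18.6 − 9.81 = 8.79 kN/m³
Numerator = 0.0 + 8.79·4.2·cos²11.0°·tan31.6° = 0.0 + 8.79·4.2·0.9636·0.6152 = 21.885 kPa
Denominator = 18.6·4.2·sin11.0°·cos11.0° = 18.6·4.2·0.1908·0.9816 = 14.632 kPa
FS = 21.885 / 14.632 = 1.496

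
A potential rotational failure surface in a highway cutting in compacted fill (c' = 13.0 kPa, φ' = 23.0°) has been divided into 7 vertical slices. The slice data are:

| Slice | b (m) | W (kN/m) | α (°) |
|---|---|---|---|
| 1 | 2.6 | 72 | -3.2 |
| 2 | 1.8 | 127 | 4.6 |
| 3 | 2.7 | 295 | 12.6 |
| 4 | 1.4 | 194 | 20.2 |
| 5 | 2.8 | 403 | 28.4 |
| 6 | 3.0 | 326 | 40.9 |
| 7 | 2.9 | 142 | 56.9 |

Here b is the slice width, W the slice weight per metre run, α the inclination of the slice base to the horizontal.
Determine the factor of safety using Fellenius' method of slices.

FS = 1.28

Ordinary method of slices: FS = Σ[c'·Δl_i + (W_i cosα_i)·tanφ'] / Σ W_i sinα_i, with Δl_i = b_i / cosα_i.
Slice 1: Δl = 2.6/cos(-3.2°) = 2.604 m; N'_1 = 72·cos(-3.2°) = 71.9; c'Δl = 33.85; W sinα = -4.0
Slice 2: Δl = 1.8/cos4.6° = 1.806 m; N'_2 = 127·cos4.6° = 126.6; c'Δl = 23.48; W sinα = 10.2
Slice 3: Δl = 2.7/cos12.6° = 2.767 m; N'_3 = 295·cos12.6° = 287.9; c'Δl = 35.97; W sinα = 64.4
Slice 4: Δl = 1.4/cos20.2° = 1.492 m; N'_4 = 194·cos20.2° = 182.1; c'Δl = 19.39; W sinα = 67.0
Slice 5: Δl = 2.8/cos28.4° = 3.183 m; N'_5 = 403·cos28.4° = 354.5; c'Δl = 41.38; W sinα = 191.7
Slice 6: Δl = 3.0/cos40.9° = 3.969 m; N'_6 = 326·cos40.9° = 246.4; c'Δl = 51.60; W sinα = 213.4
Slice 7: Δl = 2.9/cos56.9° = 5.310 m; N'_7 = 142·cos56.9° = 77.5; c'Δl = 69.03; W sinα = 119.0
Σc'Δl = 274.7 kN/m; ΣN' = 1346.9 kN/m; ΣW sinα = 661.6 kN/m
Resisting = 274.7 + 1346.9·tan23.0° = 274.7 + 571.7 = 846.4 kN/m
FS = 846.4 / 661.6 = 1.279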